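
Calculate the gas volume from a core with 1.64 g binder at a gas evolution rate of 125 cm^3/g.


Formula: V_gas = W_binder * gas_evolution_rate
V = 1.64 g * 125 cm^3/g = 205.0000 cm^3

205.0000 cm^3


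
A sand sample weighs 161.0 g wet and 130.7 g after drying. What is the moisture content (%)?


Formula: MC = (W_wet - W_dry) / W_wet * 100
Water mass = 161.0 - 130.7 = 30.3 g
MC = 30.3 / 161.0 * 100 = 18.8199%

Answer: 18.8199%


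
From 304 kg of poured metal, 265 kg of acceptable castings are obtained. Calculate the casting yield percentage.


Formula: Casting Yield = (W_good / W_total) * 100
Yield = (265 kg / 304 kg) * 100 = 87.1711%

87.1711%


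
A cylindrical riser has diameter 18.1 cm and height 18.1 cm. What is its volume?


Formula: V = pi * (D/2)^2 * H  (cylinder volume)
Radius = D/2 = 18.1/2 = 9.05 cm
V = pi * 9.05^2 * 18.1 = 4657.2077 cm^3

Answer: 4657.2077 cm^3


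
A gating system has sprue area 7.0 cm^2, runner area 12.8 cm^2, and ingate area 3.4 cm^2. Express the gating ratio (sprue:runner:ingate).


Sprue:Runner:Ingate = 1 : 12.8/7.0 : 3.4/7.0 = 1:1.83:0.49

1:1.83:0.49


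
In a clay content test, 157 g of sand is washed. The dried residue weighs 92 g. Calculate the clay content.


Formula: Clay% = (W_total - W_washed) / W_total * 100
Clay mass = 157 - 92 = 65 g
Clay% = 65 / 157 * 100 = 41.4013%

Answer: 41.4013%


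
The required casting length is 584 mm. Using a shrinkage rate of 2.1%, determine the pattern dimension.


Formula: L_pattern = L_casting * (1 + shrinkage_rate/100)
Shrinkage factor = 1 + 2.1/100 = 1.021
L_pattern = 584 mm * 1.021 = 596.2640 mm

Final answer: 596.2640 mm


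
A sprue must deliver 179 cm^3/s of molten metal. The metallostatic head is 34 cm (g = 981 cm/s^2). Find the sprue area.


Formula: v = sqrt(2*g*h), A = Q/v
Velocity: v = sqrt(2 * 981 * 34) = sqrt(66708) = 258.2789 cm/s
Sprue area: A = Q / v = 179 / 258.2789 = 0.6930 cm^2

0.6930 cm^2


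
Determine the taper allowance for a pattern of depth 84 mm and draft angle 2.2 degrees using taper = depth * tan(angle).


Formula: taper = depth * tan(draft_angle)
tan(2.2 deg) = 0.0384161
taper = 84 mm * 0.0384161 = 3.2270 mm

Answer: 3.2270 mm


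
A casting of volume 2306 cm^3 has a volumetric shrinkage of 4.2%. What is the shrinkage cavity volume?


Formula: V_shrink = V_casting * shrinkage_pct / 100
V_shrink = 2306 cm^3 * 4.2 / 100 = 96.8520 cm^3


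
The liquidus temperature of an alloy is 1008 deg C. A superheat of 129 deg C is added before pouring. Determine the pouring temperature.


Formula: T_pour = T_melt + Superheat
T_pour = 1008 + 129 = 1137 deg C


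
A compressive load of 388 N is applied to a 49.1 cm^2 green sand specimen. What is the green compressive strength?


Formula: Compressive Strength = Force / Area
Strength = 388 N / 49.1 cm^2 = 7.9022 N/cm^2

7.9022 N/cm^2


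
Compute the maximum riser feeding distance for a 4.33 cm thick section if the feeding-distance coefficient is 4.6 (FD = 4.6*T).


Formula: FD = 4.6 * T  (riser feeding-distance rule)
FD = 4.6 * 4.33 cm = 19.9180 cm


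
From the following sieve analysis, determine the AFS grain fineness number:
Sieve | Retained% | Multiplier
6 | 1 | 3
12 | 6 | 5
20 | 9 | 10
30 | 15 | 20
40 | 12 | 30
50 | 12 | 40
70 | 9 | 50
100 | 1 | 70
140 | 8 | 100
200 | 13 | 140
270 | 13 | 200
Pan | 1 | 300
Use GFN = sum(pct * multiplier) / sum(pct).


Formula: GFN = sum(pct * multiplier) / sum(pct)
sum(pct * multiplier) = 7303
sum(pct) = 100
GFN = 7303 / 100 = 73.03

73.03


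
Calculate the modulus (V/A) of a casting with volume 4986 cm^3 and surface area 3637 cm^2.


Formula: Casting Modulus M = V / A
M = 4986 cm^3 / 3637 cm^2 = 1.3709 cm

1.3709 cm


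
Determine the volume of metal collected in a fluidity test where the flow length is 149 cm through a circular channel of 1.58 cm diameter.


Formula: V = pi * (d/2)^2 * L  (cylinder volume)
Radius = 1.58/2 = 0.79 cm
V = pi * 0.79^2 * 149 = 292.1395 cm^3

292.1395 cm^3


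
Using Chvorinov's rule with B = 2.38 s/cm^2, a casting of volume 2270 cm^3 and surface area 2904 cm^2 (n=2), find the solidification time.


Formula: t_s = B * (V/A)^n  (Chvorinov's rule, n=2)
Modulus M = V/A = 2270/2904 = 0.781680 cm
M^2 = 0.781680^2 = 0.611024 cm^2
t_s = 2.38 * 0.611024 = 1.4542 s

Answer: 1.4542 s


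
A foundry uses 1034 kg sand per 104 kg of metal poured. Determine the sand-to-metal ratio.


Formula: Sand-to-Metal Ratio = W_sand / W_metal
Ratio = 1034 kg / 104 kg = 9.9423


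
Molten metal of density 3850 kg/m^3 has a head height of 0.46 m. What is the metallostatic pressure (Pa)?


Formula: P = rho * g * h
rho * g = 3850 * 9.81 = 37768.5 N/m^3
P = 37768.5 * 0.46 = 17373.5100 Pa


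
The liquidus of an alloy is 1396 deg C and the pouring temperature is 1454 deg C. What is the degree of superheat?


Formula: Superheat = T_pour - T_melt
Superheat = 1454 - 1396 = 58 deg C


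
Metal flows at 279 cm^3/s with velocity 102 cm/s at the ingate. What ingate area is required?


Formula: A_ingate = Q / v  (continuity equation)
A = 279 cm^3/s / 102 cm/s = 2.7353 cm^2

2.7353 cm^2


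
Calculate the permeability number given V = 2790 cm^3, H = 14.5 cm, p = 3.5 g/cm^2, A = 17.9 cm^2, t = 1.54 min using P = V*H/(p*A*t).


Formula: Permeability Number P = (V * H) / (p * A * t)
Numerator: V * H = 2790 * 14.5 = 40455.0
Denominator: p * A * t = 3.5 * 17.9 * 1.54 = 96.481
P = 40455.0 / 96.481 = 419.3054

Final answer: 419.3054


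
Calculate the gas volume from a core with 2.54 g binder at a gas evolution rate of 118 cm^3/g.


Formula: V_gas = W_binder * gas_evolution_rate
V = 2.54 g * 118 cm^3/g = 299.7200 cm^3

Final answer: 299.7200 cm^3


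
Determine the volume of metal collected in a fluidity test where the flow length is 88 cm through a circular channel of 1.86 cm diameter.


Formula: V = pi * (d/2)^2 * L  (cylinder volume)
Radius = 1.86/2 = 0.93 cm
V = pi * 0.93^2 * 88 = 239.1104 cm^3


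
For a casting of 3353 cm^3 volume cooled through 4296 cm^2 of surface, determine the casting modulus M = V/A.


Formula: Casting Modulus M = V / A
M = 3353 cm^3 / 4296 cm^2 = 0.7805 cm

Final answer: 0.7805 cm


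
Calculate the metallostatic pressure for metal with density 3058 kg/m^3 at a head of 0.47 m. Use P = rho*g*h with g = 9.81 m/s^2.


Formula: P = rho * g * h
rho * g = 3058 * 9.81 = 29998.98 N/m^3
P = 29998.98 * 0.47 = 14099.5206 Pa

Final answer: 14099.5206 Pa


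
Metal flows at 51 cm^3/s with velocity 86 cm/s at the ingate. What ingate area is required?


Formula: A_ingate = Q / v  (continuity equation)
A = 51 cm^3/s / 86 cm/s = 0.5930 cm^2

Final answer: 0.5930 cm^2


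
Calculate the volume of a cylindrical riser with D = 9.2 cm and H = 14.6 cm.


Formula: V = pi * (D/2)^2 * H  (cylinder volume)
Radius = D/2 = 9.2/2 = 4.6 cm
V = pi * 4.6^2 * 14.6 = 970.5511 cm^3

Answer: 970.5511 cm^3


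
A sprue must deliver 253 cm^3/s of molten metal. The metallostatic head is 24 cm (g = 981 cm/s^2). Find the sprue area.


Formula: v = sqrt(2*g*h), A = Q/v
Velocity: v = sqrt(2 * 981 * 24) = sqrt(47088) = 216.9977 cm/s
Sprue area: A = Q / v = 253 / 216.9977 = 1.1659 cm^2

1.1659 cm^2


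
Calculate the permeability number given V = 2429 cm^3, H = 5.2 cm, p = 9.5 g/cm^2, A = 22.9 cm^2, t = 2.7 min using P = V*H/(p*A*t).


Formula: Permeability Number P = (V * H) / (p * A * t)
Numerator: V * H = 2429 * 5.2 = 12630.8
Denominator: p * A * t = 9.5 * 22.9 * 2.7 = 587.385
P = 12630.8 / 587.385 = 21.5034

21.5034


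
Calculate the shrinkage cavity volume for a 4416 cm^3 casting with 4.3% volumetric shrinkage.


Formula: V_shrink = V_casting * shrinkage_pct / 100
V_shrink = 4416 cm^3 * 4.3 / 100 = 189.8880 cm^3

Final answer: 189.8880 cm^3


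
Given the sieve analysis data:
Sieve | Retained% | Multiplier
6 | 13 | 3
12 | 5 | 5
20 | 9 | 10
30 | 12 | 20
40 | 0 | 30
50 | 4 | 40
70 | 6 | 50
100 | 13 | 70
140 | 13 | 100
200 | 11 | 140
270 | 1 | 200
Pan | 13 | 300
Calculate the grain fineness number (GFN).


Formula: GFN = sum(pct * multiplier) / sum(pct)
sum(pct * multiplier) = 8704
sum(pct) = 100
GFN = 8704 / 100 = 87.04


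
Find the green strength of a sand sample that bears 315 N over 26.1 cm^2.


Formula: Compressive Strength = Force / Area
Strength = 315 N / 26.1 cm^2 = 12.0690 N/cm^2

Final answer: 12.0690 N/cm^2


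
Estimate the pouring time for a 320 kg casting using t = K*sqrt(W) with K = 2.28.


Formula: t = K * sqrt(W)
sqrt(W) = sqrt(320) = 17.88854
t = 2.28 * 17.88854 = 40.7859 s


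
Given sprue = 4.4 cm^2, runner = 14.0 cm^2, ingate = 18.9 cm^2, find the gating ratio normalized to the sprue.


Sprue:Runner:Ingate = 1 : 14.0/4.4 : 18.9/4.4 = 1:3.18:4.30

Final answer: 1:3.18:4.30


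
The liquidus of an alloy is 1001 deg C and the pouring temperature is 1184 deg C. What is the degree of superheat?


Formula: Superheat = T_pour - T_melt
Superheat = 1184 - 1001 = 183 deg C


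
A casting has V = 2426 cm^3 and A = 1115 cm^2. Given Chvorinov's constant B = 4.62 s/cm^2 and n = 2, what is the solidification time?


Formula: t_s = B * (V/A)^n  (Chvorinov's rule, n=2)
Modulus M = V/A = 2426/1115 = 2.175785 cm
M^2 = 2.175785^2 = 4.734040 cm^2
t_s = 4.62 * 4.734040 = 21.8713 s

Final answer: 21.8713 s


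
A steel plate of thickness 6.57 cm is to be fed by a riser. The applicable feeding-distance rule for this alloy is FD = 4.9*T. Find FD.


Formula: FD = 4.9 * T  (riser feeding-distance rule)
FD = 4.9 * 6.57 cm = 32.1930 cm

32.1930 cm


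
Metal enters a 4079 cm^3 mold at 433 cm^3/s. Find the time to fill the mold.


Formula: t_fill = V_mold / Q_flow
t = 4079 cm^3 / 433 cm^3/s = 9.4203 s

Answer: 9.4203 s


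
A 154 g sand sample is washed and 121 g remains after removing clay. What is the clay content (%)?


Formula: Clay% = (W_total - W_washed) / W_total * 100
Clay mass = 154 - 121 = 33 g
Clay% = 33 / 154 * 100 = 21.4286%

Answer: 21.4286%


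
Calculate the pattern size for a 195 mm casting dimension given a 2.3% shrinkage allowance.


Formula: L_pattern = L_casting * (1 + shrinkage_rate/100)
Shrinkage factor = 1 + 2.3/100 = 1.023
L_pattern = 195 mm * 1.023 = 199.4850 mm


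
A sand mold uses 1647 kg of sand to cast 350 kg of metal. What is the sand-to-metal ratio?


Formula: Sand-to-Metal Ratio = W_sand / W_metal
Ratio = 1647 kg / 350 kg = 4.7057


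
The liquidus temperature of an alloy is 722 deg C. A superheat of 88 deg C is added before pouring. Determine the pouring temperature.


Formula: T_pour = T_melt + Superheat
T_pour = 722 + 88 = 810 deg C


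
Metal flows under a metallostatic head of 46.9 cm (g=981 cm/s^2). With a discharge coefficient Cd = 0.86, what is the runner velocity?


Formula: v = Cd * sqrt(2 * g * h)  (Torricelli with discharge coefficient)
2*g*h = 2 * 981 * 46.9 = 92017.8 cm^2/s^2
sqrt(92017.8) = 303.34436 cm/s
v = 0.86 * 303.34436 = 260.8761 cm/s

Answer: 260.8761 cm/s


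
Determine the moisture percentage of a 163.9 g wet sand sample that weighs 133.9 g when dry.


Formula: MC = (W_wet - W_dry) / W_wet * 100
Water mass = 163.9 - 133.9 = 30.0 g
MC = 30.0 / 163.9 * 100 = 18.3038%


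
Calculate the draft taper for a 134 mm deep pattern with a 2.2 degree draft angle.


Formula: taper = depth * tan(draft_angle)
tan(2.2 deg) = 0.0384161
taper = 134 mm * 0.0384161 = 5.1478 mm

5.1478 mm


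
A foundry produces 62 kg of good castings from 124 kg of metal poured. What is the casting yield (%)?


Formula: Casting Yield = (W_good / W_total) * 100
Yield = (62 kg / 124 kg) * 100 = 50.0000%

50.0000%


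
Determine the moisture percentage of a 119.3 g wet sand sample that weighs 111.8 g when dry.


Formula: MC = (W_wet - W_dry) / W_wet * 100
Water mass = 119.3 - 111.8 = 7.5 g
MC = 7.5 / 119.3 * 100 = 6.2867%

Final answer: 6.2867%


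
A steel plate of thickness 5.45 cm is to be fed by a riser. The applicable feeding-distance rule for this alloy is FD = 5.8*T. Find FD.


Formula: FD = 5.8 * T  (riser feeding-distance rule)
FD = 5.8 * 5.45 cm = 31.6100 cm


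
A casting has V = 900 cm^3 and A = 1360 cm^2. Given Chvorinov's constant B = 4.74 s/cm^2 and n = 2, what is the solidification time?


Formula: t_s = B * (V/A)^n  (Chvorinov's rule, n=2)
Modulus M = V/A = 900/1360 = 0.661765 cm
M^2 = 0.661765^2 = 0.437933 cm^2
t_s = 4.74 * 0.437933 = 2.0758 s

Final answer: 2.0758 s


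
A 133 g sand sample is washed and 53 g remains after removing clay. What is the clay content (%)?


Formula: Clay% = (W_total - W_washed) / W_total * 100
Clay mass = 133 - 53 = 80 g
Clay% = 80 / 133 * 100 = 60.1504%

Final answer: 60.1504%


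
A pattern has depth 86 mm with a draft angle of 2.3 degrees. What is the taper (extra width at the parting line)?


Formula: taper = depth * tan(draft_angle)
tan(2.3 deg) = 0.0401641
taper = 86 mm * 0.0401641 = 3.4541 mm

Final answer: 3.4541 mm


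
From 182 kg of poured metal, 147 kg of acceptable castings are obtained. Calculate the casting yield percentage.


Formula: Casting Yield = (W_good / W_total) * 100
Yield = (147 kg / 182 kg) * 100 = 80.7692%

80.7692%


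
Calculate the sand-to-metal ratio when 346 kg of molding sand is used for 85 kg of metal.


Formula: Sand-to-Metal Ratio = W_sand / W_metal
Ratio = 346 kg / 85 kg = 4.0706

4.0706


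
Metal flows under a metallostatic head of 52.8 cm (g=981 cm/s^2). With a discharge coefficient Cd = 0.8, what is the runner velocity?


Formula: v = Cd * sqrt(2 * g * h)  (Torricelli with discharge coefficient)
2*g*h = 2 * 981 * 52.8 = 103593.6 cm^2/s^2
sqrt(103593.6) = 321.85960 cm/s
v = 0.8 * 321.85960 = 257.4877 cm/s


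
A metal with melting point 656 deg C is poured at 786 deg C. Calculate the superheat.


Formula: Superheat = T_pour - T_melt
Superheat = 786 - 656 = 130 deg C


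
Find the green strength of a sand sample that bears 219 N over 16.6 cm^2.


Formula: Compressive Strength = Force / Area
Strength = 219 N / 16.6 cm^2 = 13.1928 N/cm^2

Final answer: 13.1928 N/cm^2


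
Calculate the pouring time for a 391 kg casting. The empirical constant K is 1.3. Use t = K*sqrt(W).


Formula: t = K * sqrt(W)
sqrt(W) = sqrt(391) = 19.77372
t = 1.3 * 19.77372 = 25.7058 s


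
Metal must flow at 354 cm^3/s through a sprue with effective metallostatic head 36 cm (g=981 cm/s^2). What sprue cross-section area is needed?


Formula: v = sqrt(2*g*h), A = Q/v
Velocity: v = sqrt(2 * 981 * 36) = sqrt(70632) = 265.7668 cm/s
Sprue area: A = Q / v = 354 / 265.7668 = 1.3320 cm^2

Answer: 1.3320 cm^2


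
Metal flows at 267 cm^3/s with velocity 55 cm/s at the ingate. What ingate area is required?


Formula: A_ingate = Q / v  (continuity equation)
A = 267 cm^3/s / 55 cm/s = 4.8545 cm^2


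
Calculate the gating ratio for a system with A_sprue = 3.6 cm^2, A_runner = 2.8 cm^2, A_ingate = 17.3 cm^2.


Sprue:Runner:Ingate = 1 : 2.8/3.6 : 17.3/3.6 = 1:0.78:4.81

Final answer: 1:0.78:4.81


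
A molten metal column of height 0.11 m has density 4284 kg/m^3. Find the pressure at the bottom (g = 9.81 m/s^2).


Formula: P = rho * g * h
rho * g = 4284 * 9.81 = 42026.04 N/m^3
P = 42026.04 * 0.11 = 4622.8644 Pa

4622.8644 Pa


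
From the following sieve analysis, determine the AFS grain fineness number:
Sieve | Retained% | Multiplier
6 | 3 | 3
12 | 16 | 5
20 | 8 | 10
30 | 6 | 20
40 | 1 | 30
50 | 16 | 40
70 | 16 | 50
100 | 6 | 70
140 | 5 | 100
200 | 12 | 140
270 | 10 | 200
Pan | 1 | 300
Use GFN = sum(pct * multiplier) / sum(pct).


Formula: GFN = sum(pct * multiplier) / sum(pct)
sum(pct * multiplier) = 6659
sum(pct) = 100
GFN = 6659 / 100 = 66.59


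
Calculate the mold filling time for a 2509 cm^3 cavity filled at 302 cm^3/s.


Formula: t_fill = V_mold / Q_flow
t = 2509 cm^3 / 302 cm^3/s = 8.3079 s

8.3079 s


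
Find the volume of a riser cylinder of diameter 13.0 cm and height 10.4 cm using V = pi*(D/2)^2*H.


Formula: V = pi * (D/2)^2 * H  (cylinder volume)
Radius = D/2 = 13.0/2 = 6.5 cm
V = pi * 6.5^2 * 10.4 = 1380.4158 cm^3

Answer: 1380.4158 cm^3


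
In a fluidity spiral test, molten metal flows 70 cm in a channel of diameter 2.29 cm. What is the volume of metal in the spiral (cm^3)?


Formula: V = pi * (d/2)^2 * L  (cylinder volume)
Radius = 2.29/2 = 1.145 cm
V = pi * 1.145^2 * 70 = 288.3095 cm^3

Final answer: 288.3095 cm^3


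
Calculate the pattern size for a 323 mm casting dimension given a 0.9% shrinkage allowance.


Formula: L_pattern = L_casting * (1 + shrinkage_rate/100)
Shrinkage factor = 1 + 0.9/100 = 1.009
L_pattern = 323 mm * 1.009 = 325.9070 mm

Final answer: 325.9070 mm


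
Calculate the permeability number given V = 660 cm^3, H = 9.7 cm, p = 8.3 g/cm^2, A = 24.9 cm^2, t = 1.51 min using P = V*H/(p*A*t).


Formula: Permeability Number P = (V * H) / (p * A * t)
Numerator: V * H = 660 * 9.7 = 6402.0
Denominator: p * A * t = 8.3 * 24.9 * 1.51 = 312.0717
P = 6402.0 / 312.0717 = 20.5145

Final answer: 20.5145


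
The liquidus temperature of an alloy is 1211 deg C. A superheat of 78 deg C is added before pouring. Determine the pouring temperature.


Formula: T_pour = T_melt + Superheat
T_pour = 1211 + 78 = 1289 deg C

1289 deg C


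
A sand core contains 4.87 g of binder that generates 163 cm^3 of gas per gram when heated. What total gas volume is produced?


Formula: V_gas = W_binder * gas_evolution_rate
V = 4.87 g * 163 cm^3/g = 793.8100 cm^3

Answer: 793.8100 cm^3


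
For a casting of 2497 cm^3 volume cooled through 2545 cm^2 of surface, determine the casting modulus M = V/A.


Formula: Casting Modulus M = V / A
M = 2497 cm^3 / 2545 cm^2 = 0.9811 cm


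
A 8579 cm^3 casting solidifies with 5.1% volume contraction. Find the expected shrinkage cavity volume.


Formula: V_shrink = V_casting * shrinkage_pct / 100
V_shrink = 8579 cm^3 * 5.1 / 100 = 437.5290 cm^3

Answer: 437.5290 cm^3


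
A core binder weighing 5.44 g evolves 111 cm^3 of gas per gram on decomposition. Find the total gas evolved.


Formula: V_gas = W_binder * gas_evolution_rate
V = 5.44 g * 111 cm^3/g = 603.8400 cm^3

Final answer: 603.8400 cm^3


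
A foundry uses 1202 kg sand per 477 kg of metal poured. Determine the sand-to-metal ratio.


Formula: Sand-to-Metal Ratio = W_sand / W_metal
Ratio = 1202 kg / 477 kg = 2.5199

Answer: 2.5199


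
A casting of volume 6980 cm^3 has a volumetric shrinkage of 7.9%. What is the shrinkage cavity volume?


Formula: V_shrink = V_casting * shrinkage_pct / 100
V_shrink = 6980 cm^3 * 7.9 / 100 = 551.4200 cm^3

Answer: 551.4200 cm^3


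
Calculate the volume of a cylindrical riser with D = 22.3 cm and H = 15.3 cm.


Formula: V = pi * (D/2)^2 * H  (cylinder volume)
Radius = D/2 = 22.3/2 = 11.15 cm
V = pi * 11.15^2 * 15.3 = 5975.7310 cm^3

Answer: 5975.7310 cm^3


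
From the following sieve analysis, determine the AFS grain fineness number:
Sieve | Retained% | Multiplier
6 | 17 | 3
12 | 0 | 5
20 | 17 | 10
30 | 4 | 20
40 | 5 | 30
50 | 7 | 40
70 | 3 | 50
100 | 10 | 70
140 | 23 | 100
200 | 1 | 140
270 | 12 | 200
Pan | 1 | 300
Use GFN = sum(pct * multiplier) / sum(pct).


Formula: GFN = sum(pct * multiplier) / sum(pct)
sum(pct * multiplier) = 6721
sum(pct) = 100
GFN = 6721 / 100 = 67.21

Answer: 67.21


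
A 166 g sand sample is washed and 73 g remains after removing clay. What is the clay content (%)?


Formula: Clay% = (W_total - W_washed) / W_total * 100
Clay mass = 166 - 73 = 93 g
Clay% = 93 / 166 * 100 = 56.0241%


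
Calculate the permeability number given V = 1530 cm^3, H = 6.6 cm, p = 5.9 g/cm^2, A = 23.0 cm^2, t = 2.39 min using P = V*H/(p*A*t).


Formula: Permeability Number P = (V * H) / (p * A * t)
Numerator: V * H = 1530 * 6.6 = 10098.0
Denominator: p * A * t = 5.9 * 23.0 * 2.39 = 324.323
P = 10098.0 / 324.323 = 31.1356

31.1356


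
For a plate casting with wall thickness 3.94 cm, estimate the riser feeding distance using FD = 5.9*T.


Formula: FD = 5.9 * T  (riser feeding-distance rule)
FD = 5.9 * 3.94 cm = 23.2460 cm

Final answer: 23.2460 cm


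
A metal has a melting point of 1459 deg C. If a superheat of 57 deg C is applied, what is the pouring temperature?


Formula: T_pour = T_melt + Superheat
T_pour = 1459 + 57 = 1516 deg C

1516 deg C


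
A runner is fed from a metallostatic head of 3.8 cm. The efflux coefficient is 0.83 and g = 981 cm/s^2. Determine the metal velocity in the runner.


Formula: v = Cd * sqrt(2 * g * h)  (Torricelli with discharge coefficient)
2*g*h = 2 * 981 * 3.8 = 7455.6 cm^2/s^2
sqrt(7455.6) = 86.34582 cm/s
v = 0.83 * 86.34582 = 71.6670 cm/s

Final answer: 71.6670 cm/s


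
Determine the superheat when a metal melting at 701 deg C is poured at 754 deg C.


Formula: Superheat = T_pour - T_melt
Superheat = 754 - 701 = 53 deg C

53 deg C


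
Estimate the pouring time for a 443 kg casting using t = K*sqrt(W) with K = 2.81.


Formula: t = K * sqrt(W)
sqrt(W) = sqrt(443) = 21.04757
t = 2.81 * 21.04757 = 59.1437 s

59.1437 s


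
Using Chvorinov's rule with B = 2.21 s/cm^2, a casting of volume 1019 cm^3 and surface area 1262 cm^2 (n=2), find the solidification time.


Formula: t_s = B * (V/A)^n  (Chvorinov's rule, n=2)
Modulus M = V/A = 1019/1262 = 0.807448 cm
M^2 = 0.807448^2 = 0.651972 cm^2
t_s = 2.21 * 0.651972 = 1.4409 s


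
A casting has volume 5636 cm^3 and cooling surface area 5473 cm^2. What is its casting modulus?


Formula: Casting Modulus M = V / A
M = 5636 cm^3 / 5473 cm^2 = 1.0298 cm

1.0298 cm


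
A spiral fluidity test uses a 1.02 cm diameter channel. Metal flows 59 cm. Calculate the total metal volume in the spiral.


Formula: V = pi * (d/2)^2 * L  (cylinder volume)
Radius = 1.02/2 = 0.51 cm
V = pi * 0.51^2 * 59 = 48.2106 cm^3

Final answer: 48.2106 cm^3


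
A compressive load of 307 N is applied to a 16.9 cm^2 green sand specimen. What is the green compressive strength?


Formula: Compressive Strength = Force / Area
Strength = 307 N / 16.9 cm^2 = 18.1657 N/cm^2

Answer: 18.1657 N/cm^2


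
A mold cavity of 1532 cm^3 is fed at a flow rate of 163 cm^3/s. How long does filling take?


Formula: t_fill = V_mold / Q_flow
t = 1532 cm^3 / 163 cm^3/s = 9.3988 s

Final answer: 9.3988 s


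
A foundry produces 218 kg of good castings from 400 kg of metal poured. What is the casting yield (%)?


Formula: Casting Yield = (W_good / W_total) * 100
Yield = (218 kg / 400 kg) * 100 = 54.5000%

54.5000%


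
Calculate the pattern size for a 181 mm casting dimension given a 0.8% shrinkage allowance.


Formula: L_pattern = L_casting * (1 + shrinkage_rate/100)
Shrinkage factor = 1 + 0.8/100 = 1.008
L_pattern = 181 mm * 1.008 = 182.4480 mm

Answer: 182.4480 mm


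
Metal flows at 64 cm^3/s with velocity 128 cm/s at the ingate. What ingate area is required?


Formula: A_ingate = Q / v  (continuity equation)
A = 64 cm^3/s / 128 cm/s = 0.5000 cm^2

0.5000 cm^2


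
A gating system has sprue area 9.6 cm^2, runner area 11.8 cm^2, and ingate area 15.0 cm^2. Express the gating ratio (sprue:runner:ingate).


Sprue:Runner:Ingate = 1 : 11.8/9.6 : 15.0/9.6 = 1:1.23:1.56


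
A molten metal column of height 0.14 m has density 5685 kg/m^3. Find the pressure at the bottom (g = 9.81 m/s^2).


Formula: P = rho * g * h
rho * g = 5685 * 9.81 = 55769.85 N/m^3
P = 55769.85 * 0.14 = 7807.7790 Pa


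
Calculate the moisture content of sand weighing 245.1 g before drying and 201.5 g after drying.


Formula: MC = (W_wet - W_dry) / W_wet * 100
Water mass = 245.1 - 201.5 = 43.6 g
MC = 43.6 / 245.1 * 100 = 17.7887%

Final answer: 17.7887%


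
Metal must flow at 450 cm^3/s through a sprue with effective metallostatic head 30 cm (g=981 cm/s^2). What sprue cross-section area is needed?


Formula: v = sqrt(2*g*h), A = Q/v
Velocity: v = sqrt(2 * 981 * 30) = sqrt(58860) = 242.6108 cm/s
Sprue area: A = Q / v = 450 / 242.6108 = 1.8548 cm^2


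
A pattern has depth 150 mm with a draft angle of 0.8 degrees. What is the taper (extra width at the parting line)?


Formula: taper = depth * tan(draft_angle)
tan(0.8 deg) = 0.0139635
taper = 150 mm * 0.0139635 = 2.0945 mm


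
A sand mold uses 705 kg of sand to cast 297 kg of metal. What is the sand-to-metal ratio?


Formula: Sand-to-Metal Ratio = W_sand / W_metal
Ratio = 705 kg / 297 kg = 2.3737

Final answer: 2.3737


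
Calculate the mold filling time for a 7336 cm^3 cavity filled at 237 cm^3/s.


Formula: t_fill = V_mold / Q_flow
t = 7336 cm^3 / 237 cm^3/s = 30.9536 s


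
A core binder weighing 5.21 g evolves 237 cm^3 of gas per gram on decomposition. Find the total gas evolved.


Formula: V_gas = W_binder * gas_evolution_rate
V = 5.21 g * 237 cm^3/g = 1234.7700 cm^3


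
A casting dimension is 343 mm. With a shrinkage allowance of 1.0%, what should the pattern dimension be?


Formula: L_pattern = L_casting * (1 + shrinkage_rate/100)
Shrinkage factor = 1 + 1.0/100 = 1.01
L_pattern = 343 mm * 1.01 = 346.4300 mm


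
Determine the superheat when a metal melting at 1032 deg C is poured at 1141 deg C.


Formula: Superheat = T_pour - T_melt
Superheat = 1141 - 1032 = 109 deg C


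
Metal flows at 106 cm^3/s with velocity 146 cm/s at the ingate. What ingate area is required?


Formula: A_ingate = Q / v  (continuity equation)
A = 106 cm^3/s / 146 cm/s = 0.7260 cm^2


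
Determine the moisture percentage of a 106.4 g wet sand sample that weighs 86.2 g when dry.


Formula: MC = (W_wet - W_dry) / W_wet * 100
Water mass = 106.4 - 86.2 = 20.2 g
MC = 20.2 / 106.4 * 100 = 18.9850%

Answer: 18.9850%


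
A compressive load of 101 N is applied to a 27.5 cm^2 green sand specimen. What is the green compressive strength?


Formula: Compressive Strength = Force / Area
Strength = 101 N / 27.5 cm^2 = 3.6727 N/cm^2

Final answer: 3.6727 N/cm^2


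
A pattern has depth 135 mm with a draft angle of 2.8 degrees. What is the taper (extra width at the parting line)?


Formula: taper = depth * tan(draft_angle)
tan(2.8 deg) = 0.0489082
taper = 135 mm * 0.0489082 = 6.6026 mm

Answer: 6.6026 mm


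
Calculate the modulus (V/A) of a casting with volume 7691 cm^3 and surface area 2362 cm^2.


Formula: Casting Modulus M = V / A
M = 7691 cm^3 / 2362 cm^2 = 3.2561 cm

Final answer: 3.2561 cm


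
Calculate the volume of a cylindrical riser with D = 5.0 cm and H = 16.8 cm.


Formula: V = pi * (D/2)^2 * H  (cylinder volume)
Radius = D/2 = 5.0/2 = 2.5 cm
V = pi * 2.5^2 * 16.8 = 329.8672 cm^3

Final answer: 329.8672 cm^3


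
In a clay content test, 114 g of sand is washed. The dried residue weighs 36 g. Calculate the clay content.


Formula: Clay% = (W_total - W_washed) / W_total * 100
Clay mass = 114 - 36 = 78 g
Clay% = 78 / 114 * 100 = 68.4211%

68.4211%


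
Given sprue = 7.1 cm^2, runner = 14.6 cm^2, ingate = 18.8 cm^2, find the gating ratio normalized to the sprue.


Sprue:Runner:Ingate = 1 : 14.6/7.1 : 18.8/7.1 = 1:2.06:2.65


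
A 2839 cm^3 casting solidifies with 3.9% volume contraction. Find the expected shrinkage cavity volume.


Formula: V_shrink = V_casting * shrinkage_pct / 100
V_shrink = 2839 cm^3 * 3.9 / 100 = 110.7210 cm^3

Final answer: 110.7210 cm^3


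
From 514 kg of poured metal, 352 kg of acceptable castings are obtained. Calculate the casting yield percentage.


Formula: Casting Yield = (W_good / W_total) * 100
Yield = (352 kg / 514 kg) * 100 = 68.4825%

Answer: 68.4825%


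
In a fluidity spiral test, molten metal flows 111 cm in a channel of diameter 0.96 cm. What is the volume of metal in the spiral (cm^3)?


Formula: V = pi * (d/2)^2 * L  (cylinder volume)
Radius = 0.96/2 = 0.48 cm
V = pi * 0.48^2 * 111 = 80.3443 cm^3


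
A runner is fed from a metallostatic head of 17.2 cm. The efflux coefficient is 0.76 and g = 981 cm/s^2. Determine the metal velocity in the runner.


Formula: v = Cd * sqrt(2 * g * h)  (Torricelli with discharge coefficient)
2*g*h = 2 * 981 * 17.2 = 33746.4 cm^2/s^2
sqrt(33746.4) = 183.70193 cm/s
v = 0.76 * 183.70193 = 139.6135 cm/s


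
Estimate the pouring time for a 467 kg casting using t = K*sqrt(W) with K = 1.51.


Formula: t = K * sqrt(W)
sqrt(W) = sqrt(467) = 21.61018
t = 1.51 * 21.61018 = 32.6314 s

Final answer: 32.6314 s


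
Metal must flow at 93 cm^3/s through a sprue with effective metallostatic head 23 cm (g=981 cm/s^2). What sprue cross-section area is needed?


Formula: v = sqrt(2*g*h), A = Q/v
Velocity: v = sqrt(2 * 981 * 23) = sqrt(45126) = 212.4288 cm/s
Sprue area: A = Q / v = 93 / 212.4288 = 0.4378 cm^2


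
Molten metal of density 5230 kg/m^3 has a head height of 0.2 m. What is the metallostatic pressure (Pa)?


Formula: P = rho * g * h
rho * g = 5230 * 9.81 = 51306.3 N/m^3
P = 51306.3 * 0.2 = 10261.2600 Pa

10261.2600 Pa


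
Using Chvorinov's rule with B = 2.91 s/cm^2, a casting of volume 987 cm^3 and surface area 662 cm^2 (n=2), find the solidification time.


Formula: t_s = B * (V/A)^n  (Chvorinov's rule, n=2)
Modulus M = V/A = 987/662 = 1.490937 cm
M^2 = 1.490937^2 = 2.222893 cm^2
t_s = 2.91 * 2.222893 = 6.4686 s

Final answer: 6.4686 s


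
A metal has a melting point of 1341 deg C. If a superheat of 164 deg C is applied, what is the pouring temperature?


Formula: T_pour = T_melt + Superheat
T_pour = 1341 + 164 = 1505 deg C

Answer: 1505 deg C


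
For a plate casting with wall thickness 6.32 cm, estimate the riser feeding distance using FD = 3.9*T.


Formula: FD = 3.9 * T  (riser feeding-distance rule)
FD = 3.9 * 6.32 cm = 24.6480 cm


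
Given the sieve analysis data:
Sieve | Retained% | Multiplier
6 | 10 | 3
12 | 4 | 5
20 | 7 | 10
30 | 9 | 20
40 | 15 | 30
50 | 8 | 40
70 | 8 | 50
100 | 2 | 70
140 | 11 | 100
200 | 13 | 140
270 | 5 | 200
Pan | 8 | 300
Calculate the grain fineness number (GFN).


Formula: GFN = sum(pct * multiplier) / sum(pct)
sum(pct * multiplier) = 7930
sum(pct) = 100
GFN = 7930 / 100 = 79.30

Final answer: 79.30


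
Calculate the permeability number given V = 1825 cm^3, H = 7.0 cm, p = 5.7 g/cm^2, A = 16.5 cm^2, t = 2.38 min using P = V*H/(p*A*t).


Formula: Permeability Number P = (V * H) / (p * A * t)
Numerator: V * H = 1825 * 7.0 = 12775.0
Denominator: p * A * t = 5.7 * 16.5 * 2.38 = 223.839
P = 12775.0 / 223.839 = 57.0723

Answer: 57.0723


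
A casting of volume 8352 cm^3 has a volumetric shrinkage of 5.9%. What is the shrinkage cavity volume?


Formula: V_shrink = V_casting * shrinkage_pct / 100
V_shrink = 8352 cm^3 * 5.9 / 100 = 492.7680 cm^3


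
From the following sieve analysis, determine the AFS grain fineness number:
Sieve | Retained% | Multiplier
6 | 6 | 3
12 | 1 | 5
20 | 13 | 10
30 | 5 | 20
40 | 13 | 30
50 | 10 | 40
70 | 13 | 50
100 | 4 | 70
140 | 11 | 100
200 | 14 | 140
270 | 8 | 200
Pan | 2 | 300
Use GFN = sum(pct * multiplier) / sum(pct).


Formula: GFN = sum(pct * multiplier) / sum(pct)
sum(pct * multiplier) = 7233
sum(pct) = 100
GFN = 7233 / 100 = 72.33


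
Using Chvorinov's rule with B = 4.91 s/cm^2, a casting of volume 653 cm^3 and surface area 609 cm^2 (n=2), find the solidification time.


Formula: t_s = B * (V/A)^n  (Chvorinov's rule, n=2)
Modulus M = V/A = 653/609 = 1.072250 cm
M^2 = 1.072250^2 = 1.149720 cm^2
t_s = 4.91 * 1.149720 = 5.6451 s

5.6451 s


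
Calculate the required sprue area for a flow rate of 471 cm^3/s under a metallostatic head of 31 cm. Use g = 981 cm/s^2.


Formula: v = sqrt(2*g*h), A = Q/v
Velocity: v = sqrt(2 * 981 * 31) = sqrt(60822) = 246.6212 cm/s
Sprue area: A = Q / v = 471 / 246.6212 = 1.9098 cm^2


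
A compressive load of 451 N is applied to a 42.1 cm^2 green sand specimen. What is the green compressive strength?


Formula: Compressive Strength = Force / Area
Strength = 451 N / 42.1 cm^2 = 10.7126 N/cm^2

10.7126 N/cm^2


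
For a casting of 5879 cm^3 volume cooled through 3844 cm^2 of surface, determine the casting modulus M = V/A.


Formula: Casting Modulus M = V / A
M = 5879 cm^3 / 3844 cm^2 = 1.5294 cm

Final answer: 1.5294 cm


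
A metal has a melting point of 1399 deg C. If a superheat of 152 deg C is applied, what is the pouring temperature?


Formula: T_pour = T_melt + Superheat
T_pour = 1399 + 152 = 1551 deg C

1551 deg C


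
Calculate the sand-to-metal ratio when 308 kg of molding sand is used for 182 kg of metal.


Formula: Sand-to-Metal Ratio = W_sand / W_metal
Ratio = 308 kg / 182 kg = 1.6923


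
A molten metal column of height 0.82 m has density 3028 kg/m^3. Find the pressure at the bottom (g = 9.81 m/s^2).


Formula: P = rho * g * h
rho * g = 3028 * 9.81 = 29704.68 N/m^3
P = 29704.68 * 0.82 = 24357.8376 Pa

Answer: 24357.8376 Pa


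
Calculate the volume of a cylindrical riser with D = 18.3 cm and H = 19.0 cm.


Formula: V = pi * (D/2)^2 * H  (cylinder volume)
Radius = D/2 = 18.3/2 = 9.15 cm
V = pi * 9.15^2 * 19.0 = 4997.4178 cm^3


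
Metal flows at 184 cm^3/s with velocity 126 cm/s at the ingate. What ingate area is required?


Formula: A_ingate = Q / v  (continuity equation)
A = 184 cm^3/s / 126 cm/s = 1.4603 cm^2

1.4603 cm^2


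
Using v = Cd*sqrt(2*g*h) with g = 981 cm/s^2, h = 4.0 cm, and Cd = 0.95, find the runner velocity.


Formula: v = Cd * sqrt(2 * g * h)  (Torricelli with discharge coefficient)
2*g*h = 2 * 981 * 4.0 = 7848.0 cm^2/s^2
sqrt(7848.0) = 88.58894 cm/s
v = 0.95 * 88.58894 = 84.1595 cm/s

Answer: 84.1595 cm/s


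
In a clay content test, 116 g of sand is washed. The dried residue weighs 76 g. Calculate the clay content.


Formula: Clay% = (W_total - W_washed) / W_total * 100
Clay mass = 116 - 76 = 40 g
Clay% = 40 / 116 * 100 = 34.4828%

34.4828%


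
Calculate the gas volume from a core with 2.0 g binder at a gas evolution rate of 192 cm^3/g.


Formula: V_gas = W_binder * gas_evolution_rate
V = 2.0 g * 192 cm^3/g = 384.0000 cm^3

Final answer: 384.0000 cm^3


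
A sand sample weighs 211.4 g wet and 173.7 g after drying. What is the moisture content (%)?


Formula: MC = (W_wet - W_dry) / W_wet * 100
Water mass = 211.4 - 173.7 = 37.7 g
MC = 37.7 / 211.4 * 100 = 17.8335%

Final answer: 17.8335%


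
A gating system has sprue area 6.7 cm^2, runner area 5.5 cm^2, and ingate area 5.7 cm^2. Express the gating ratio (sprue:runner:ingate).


Sprue:Runner:Ingate = 1 : 5.5/6.7 : 5.7/6.7 = 1:0.82:0.85

Final answer: 1:0.82:0.85


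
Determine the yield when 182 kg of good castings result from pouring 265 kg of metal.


Formula: Casting Yield = (W_good / W_total) * 100
Yield = (182 kg / 265 kg) * 100 = 68.6792%

Final answer: 68.6792%


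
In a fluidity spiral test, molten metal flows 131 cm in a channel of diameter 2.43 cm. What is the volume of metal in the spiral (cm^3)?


Formula: V = pi * (d/2)^2 * L  (cylinder volume)
Radius = 2.43/2 = 1.215 cm
V = pi * 1.215^2 * 131 = 607.5384 cm^3

Final answer: 607.5384 cm^3


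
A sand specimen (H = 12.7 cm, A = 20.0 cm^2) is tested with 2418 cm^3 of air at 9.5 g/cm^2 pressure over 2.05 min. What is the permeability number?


Formula: Permeability Number P = (V * H) / (p * A * t)
Numerator: V * H = 2418 * 12.7 = 30708.6
Denominator: p * A * t = 9.5 * 20.0 * 2.05 = 389.5
P = 30708.6 / 389.5 = 78.8411


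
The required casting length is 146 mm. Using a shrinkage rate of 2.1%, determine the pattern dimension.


Formula: L_pattern = L_casting * (1 + shrinkage_rate/100)
Shrinkage factor = 1 + 2.1/100 = 1.021
L_pattern = 146 mm * 1.021 = 149.0660 mm

Final answer: 149.0660 mm


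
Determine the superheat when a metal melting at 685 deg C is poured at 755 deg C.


Formula: Superheat = T_pour - T_melt
Superheat = 755 - 685 = 70 deg C

Answer: 70 deg C


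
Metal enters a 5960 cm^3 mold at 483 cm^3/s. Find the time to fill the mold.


Formula: t_fill = V_mold / Q_flow
t = 5960 cm^3 / 483 cm^3/s = 12.3395 s

12.3395 s


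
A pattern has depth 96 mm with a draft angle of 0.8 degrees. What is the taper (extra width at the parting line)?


Formula: taper = depth * tan(draft_angle)
tan(0.8 deg) = 0.0139635
taper = 96 mm * 0.0139635 = 1.3405 mm

Answer: 1.3405 mm


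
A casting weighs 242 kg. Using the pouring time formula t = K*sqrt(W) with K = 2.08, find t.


Formula: t = K * sqrt(W)
sqrt(W) = sqrt(242) = 15.55635
t = 2.08 * 15.55635 = 32.3572 s

Final answer: 32.3572 s


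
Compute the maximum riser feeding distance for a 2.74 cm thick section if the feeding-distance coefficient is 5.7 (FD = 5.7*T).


Formula: FD = 5.7 * T  (riser feeding-distance rule)
FD = 5.7 * 2.74 cm = 15.6180 cm


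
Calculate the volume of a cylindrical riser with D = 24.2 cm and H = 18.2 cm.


Formula: V = pi * (D/2)^2 * H  (cylinder volume)
Radius = D/2 = 24.2/2 = 12.1 cm
V = pi * 12.1^2 * 18.2 = 8371.2826 cm^3

Final answer: 8371.2826 cm^3


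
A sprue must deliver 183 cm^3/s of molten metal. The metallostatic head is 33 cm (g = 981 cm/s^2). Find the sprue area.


Formula: v = sqrt(2*g*h), A = Q/v
Velocity: v = sqrt(2 * 981 * 33) = sqrt(64746) = 254.4524 cm/s
Sprue area: A = Q / v = 183 / 254.4524 = 0.7192 cm^2


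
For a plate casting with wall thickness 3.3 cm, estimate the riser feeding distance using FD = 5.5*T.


Formula: FD = 5.5 * T  (riser feeding-distance rule)
FD = 5.5 * 3.3 cm = 18.1500 cm


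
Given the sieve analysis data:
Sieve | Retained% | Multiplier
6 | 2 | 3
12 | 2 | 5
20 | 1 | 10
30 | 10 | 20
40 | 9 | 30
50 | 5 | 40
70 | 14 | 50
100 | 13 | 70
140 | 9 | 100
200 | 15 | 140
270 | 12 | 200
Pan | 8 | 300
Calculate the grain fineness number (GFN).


Formula: GFN = sum(pct * multiplier) / sum(pct)
sum(pct * multiplier) = 10106
sum(pct) = 100
GFN = 10106 / 100 = 101.06


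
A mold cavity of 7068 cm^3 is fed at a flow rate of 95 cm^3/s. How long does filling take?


Formula: t_fill = V_mold / Q_flow
t = 7068 cm^3 / 95 cm^3/s = 74.4000 s


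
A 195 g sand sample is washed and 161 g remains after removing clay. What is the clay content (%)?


Formula: Clay% = (W_total - W_washed) / W_total * 100
Clay mass = 195 - 161 = 34 g
Clay% = 34 / 195 * 100 = 17.4359%

Final answer: 17.4359%


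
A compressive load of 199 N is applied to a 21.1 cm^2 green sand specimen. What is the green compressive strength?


Formula: Compressive Strength = Force / Area
Strength = 199 N / 21.1 cm^2 = 9.4313 N/cm^2

Answer: 9.4313 N/cm^2


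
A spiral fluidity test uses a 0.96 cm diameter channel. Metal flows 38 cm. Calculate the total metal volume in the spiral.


Formula: V = pi * (d/2)^2 * L  (cylinder volume)
Radius = 0.96/2 = 0.48 cm
V = pi * 0.48^2 * 38 = 27.5053 cm^3

27.5053 cm^3


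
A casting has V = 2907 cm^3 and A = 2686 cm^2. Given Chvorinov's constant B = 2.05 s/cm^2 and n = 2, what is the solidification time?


Formula: t_s = B * (V/A)^n  (Chvorinov's rule, n=2)
Modulus M = V/A = 2907/2686 = 1.082278 cm
M^2 = 1.082278^2 = 1.171326 cm^2
t_s = 2.05 * 1.171326 = 2.4012 s

Final answer: 2.4012 s


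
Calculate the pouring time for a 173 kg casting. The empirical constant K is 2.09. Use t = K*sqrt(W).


Formula: t = K * sqrt(W)
sqrt(W) = sqrt(173) = 13.15295
t = 2.09 * 13.15295 = 27.4897 s

27.4897 s


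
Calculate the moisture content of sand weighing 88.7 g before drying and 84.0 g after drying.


Formula: MC = (W_wet - W_dry) / W_wet * 100
Water mass = 88.7 - 84.0 = 4.7 g
MC = 4.7 / 88.7 * 100 = 5.2988%

5.2988%


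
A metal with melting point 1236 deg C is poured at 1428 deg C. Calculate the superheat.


Formula: Superheat = T_pour - T_melt
Superheat = 1428 - 1236 = 192 deg C

Final answer: 192 deg C


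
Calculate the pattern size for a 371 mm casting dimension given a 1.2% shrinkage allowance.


Formula: L_pattern = L_casting * (1 + shrinkage_rate/100)
Shrinkage factor = 1 + 1.2/100 = 1.012
L_pattern = 371 mm * 1.012 = 375.4520 mm

Answer: 375.4520 mm
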